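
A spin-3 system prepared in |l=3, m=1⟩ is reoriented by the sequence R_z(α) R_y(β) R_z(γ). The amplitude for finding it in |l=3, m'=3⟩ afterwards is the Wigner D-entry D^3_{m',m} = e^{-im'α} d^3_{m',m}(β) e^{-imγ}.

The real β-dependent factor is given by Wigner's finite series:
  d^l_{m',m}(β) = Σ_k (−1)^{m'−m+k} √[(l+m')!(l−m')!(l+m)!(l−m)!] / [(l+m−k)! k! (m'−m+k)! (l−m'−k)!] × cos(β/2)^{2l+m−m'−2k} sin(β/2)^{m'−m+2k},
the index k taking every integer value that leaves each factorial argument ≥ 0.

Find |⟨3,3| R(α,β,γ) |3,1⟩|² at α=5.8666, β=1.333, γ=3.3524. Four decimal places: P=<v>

D^3_{3,1}(5.8666,1.333,3.3524) = e^{-i·3·5.8666}·d^3_{3,1}(1.333)·e^{-i·1·3.3524}. Compute d first:
Half-angle: c=0.785990, s=0.618239. N=√(720·1·24·2)=185.903201
The bounds max(0,m−m')=0 and min(l+m,l−m')=0 give 1 term
  k=0: (−1)^2·185.9032/(48)·0.7860^4·0.6182^2 = +0.564972
d^3_{3,1}(1.333) = +0.564972
|D^3_{3,1}|² = |d^3_{3,1}(β)|² = (+0.564972)² = 0.319193 (the z-rotation phases have unit modulus)

P=0.3192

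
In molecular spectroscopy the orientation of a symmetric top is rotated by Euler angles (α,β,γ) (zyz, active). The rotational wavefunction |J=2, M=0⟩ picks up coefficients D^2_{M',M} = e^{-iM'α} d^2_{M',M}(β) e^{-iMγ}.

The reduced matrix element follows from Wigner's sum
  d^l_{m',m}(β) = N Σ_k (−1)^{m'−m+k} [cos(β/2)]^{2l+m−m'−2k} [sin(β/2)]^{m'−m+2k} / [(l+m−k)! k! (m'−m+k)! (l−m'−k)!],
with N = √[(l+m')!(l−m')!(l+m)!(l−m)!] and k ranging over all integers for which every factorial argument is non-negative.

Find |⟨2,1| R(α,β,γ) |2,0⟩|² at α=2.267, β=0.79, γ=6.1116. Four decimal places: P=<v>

D^2_{1,0}(2.267,0.79,6.1116) = e^{-i·1·2.267}·d^2_{1,0}(0.79)·e^{-i·0·6.1116}. Compute d first:
c=cos(0.79/2)=0.922997, s=sin(0.79/2)=0.384808; N=√[6·1·2·2]=4.898979
k: max(0,(0)−(1))=0 … min(2+(0),2−(1))=1
  k=0: (−1)^1·4.8990/(2)·0.9230^3·0.3848^1 = -0.741174
  k=1: (−1)^2·4.8990/(2)·0.9230^1·0.3848^3 = +0.128828
d^2_{1,0}(0.79) = -0.741174 +0.128828 = -0.612346
|D^2_{1,0}|² = |d^2_{1,0}(β)|² = (-0.612346)² = 0.374968 (the z-rotation phases have unit modulus)

P=0.3750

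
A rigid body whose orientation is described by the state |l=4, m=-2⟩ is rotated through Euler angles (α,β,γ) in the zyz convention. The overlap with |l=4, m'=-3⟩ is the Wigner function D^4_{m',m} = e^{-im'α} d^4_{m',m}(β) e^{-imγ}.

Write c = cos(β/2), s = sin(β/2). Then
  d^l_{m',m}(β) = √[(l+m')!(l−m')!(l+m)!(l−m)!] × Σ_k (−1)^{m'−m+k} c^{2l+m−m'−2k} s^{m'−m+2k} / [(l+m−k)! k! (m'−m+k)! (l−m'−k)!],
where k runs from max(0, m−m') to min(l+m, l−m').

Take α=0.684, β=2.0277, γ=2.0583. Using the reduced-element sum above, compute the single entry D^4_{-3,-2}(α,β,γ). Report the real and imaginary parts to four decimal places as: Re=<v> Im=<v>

Re=-0.2451 Im=0.0282

First d^4_{-3,-2}(β=2.0277), then the phase factors e^{-i(-3)α} and e^{-i(-2)γ}:
With c≡cos(β/2)=0.528596 and s≡sin(β/2)=0.848873, N=[1·5040·2·720]^{1/2}=2693.993318
k∈{1,2} keeps every argument non-negative
  k=1: (−1)^0·2693.9933/(720)·0.5286^7·0.8489^1 = +0.036625
  k=2: (−1)^1·2693.9933/(240)·0.5286^5·0.8489^3 = -0.283358
d^4_{-3,-2}(2.0277) = +0.036625 -0.283358 = -0.246733
D = (-0.462846+0.886438i)·(-0.246733)·(-0.561162-0.827706i) = -0.245115+0.028210i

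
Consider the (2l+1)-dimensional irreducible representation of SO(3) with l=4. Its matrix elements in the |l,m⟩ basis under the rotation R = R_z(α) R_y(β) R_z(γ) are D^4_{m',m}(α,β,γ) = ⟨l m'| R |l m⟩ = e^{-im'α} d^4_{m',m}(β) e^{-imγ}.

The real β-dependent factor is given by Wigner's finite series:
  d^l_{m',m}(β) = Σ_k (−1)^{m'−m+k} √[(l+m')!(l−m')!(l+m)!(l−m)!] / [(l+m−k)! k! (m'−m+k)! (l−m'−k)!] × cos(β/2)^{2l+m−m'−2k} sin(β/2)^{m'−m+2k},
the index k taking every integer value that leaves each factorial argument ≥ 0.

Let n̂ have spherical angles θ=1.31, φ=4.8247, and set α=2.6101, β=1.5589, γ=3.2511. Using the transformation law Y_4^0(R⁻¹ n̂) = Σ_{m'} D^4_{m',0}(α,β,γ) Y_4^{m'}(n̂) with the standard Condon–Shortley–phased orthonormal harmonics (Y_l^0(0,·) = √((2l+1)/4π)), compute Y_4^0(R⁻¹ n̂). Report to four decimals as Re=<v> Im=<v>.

Re=-0.3287 Im=0.0000

Need the full column D^4_{m',0} for m'=−4..4 at α=2.6101, β=1.5589, γ=3.2511.
cos(β/2)=0.711300, sin(β/2)=0.702888
d^4_{-4,0}: single k=4 term ⇒ +0.522765;  D = -0.275545-0.444250i
d^4_{-3,0}: k∈[3..4] ⇒ +0.748148 -0.730558 = +0.017591;  D = +0.000417+0.017586i
d^4_{-2,0}: k∈[2..4] ⇒ +0.607032 -1.580691 +0.578822 = -0.394837;  D = -0.191996+0.345013i
d^4_{-1,0}: k∈[1..4] ⇒ +0.289582 -1.696641 +1.656749 -0.269632 = -0.019942;  D = +0.017191-0.010107i
d^4_{0,0}: k∈[0..4] ⇒ +0.065528 -1.023789 +2.249363 -0.976211 +0.059579 = +0.374469;  D = +0.374469+0.000000i
d^4_{1,0}: k∈[0..3] ⇒ -0.289582 +1.696641 -1.656749 +0.269632 = +0.019942;  D = -0.017191-0.010107i
d^4_{2,0}: k∈[0..2] ⇒ +0.607032 -1.580691 +0.578822 = -0.394837;  D = -0.191996-0.345013i
d^4_{3,0}: k∈[0..1] ⇒ -0.748148 +0.730558 = -0.017591;  D = -0.000417+0.017586i
d^4_{4,0}: single k=0 term ⇒ +0.522765;  D = -0.275545+0.444250i
Y_4^{m'}(θ=1.31,φ=4.8247) and Σ D·Y over m':
  (-0.2755-0.4442i)·(+0.3474-0.1675i)  (+0.0004+0.0176i)·(-0.0962-0.2747i)  (-0.1920+0.3450i)·(+0.1628-0.0372i)  (+0.0172-0.0101i)·(-0.0335-0.2968i)  (+0.3745+0.0000i)·(+0.1227+0.0000i)  (-0.0172-0.0101i)·(+0.0335-0.2968i)  (-0.1920-0.3450i)·(+0.1628+0.0372i)  (-0.0004+0.0176i)·(+0.0962-0.2747i)  (-0.2755+0.4442i)·(+0.3474+0.1675i)
Y_4^0(R⁻¹ n̂) = -0.328691+0.000000i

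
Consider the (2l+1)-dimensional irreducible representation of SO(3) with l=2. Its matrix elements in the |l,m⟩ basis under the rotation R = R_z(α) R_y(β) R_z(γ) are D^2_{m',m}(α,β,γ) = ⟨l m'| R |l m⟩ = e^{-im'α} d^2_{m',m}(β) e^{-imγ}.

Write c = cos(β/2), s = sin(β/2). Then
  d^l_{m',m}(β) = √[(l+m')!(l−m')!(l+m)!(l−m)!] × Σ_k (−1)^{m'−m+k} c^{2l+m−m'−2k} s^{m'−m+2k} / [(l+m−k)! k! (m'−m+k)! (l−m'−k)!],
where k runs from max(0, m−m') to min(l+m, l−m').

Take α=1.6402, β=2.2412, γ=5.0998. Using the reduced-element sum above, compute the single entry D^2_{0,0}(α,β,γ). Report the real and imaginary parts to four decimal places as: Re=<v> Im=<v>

Re=0.0790 Im=0.0000

Split into d^2_{0,0}(β=2.2412) × two z-phases.
c=cos(2.2412/2)=0.435142, s=sin(2.2412/2)=0.900362; N=√[2·2·2·2]=4.000000
k: max(0,(0)−(0))=0 … min(2+(0),2−(0))=2
  k=0: (−1)^0·4.0000/(4)·0.4351^4·0.9004^0 = +0.035853
  k=1: (−1)^1·4.0000/(1)·0.4351^2·0.9004^2 = -0.613983
  k=2: (−1)^2·4.0000/(4)·0.4351^0·0.9004^4 = +0.657155
d^2_{0,0}(2.2412) = +0.035853 -0.613983 +0.657155 = +0.079025
Phases: e^{-i·(0)·1.6402}=+1.000000+0.000000i, e^{-i·(0)·5.0998}=+1.000000+0.000000i ⇒ D=+0.079025+0.000000i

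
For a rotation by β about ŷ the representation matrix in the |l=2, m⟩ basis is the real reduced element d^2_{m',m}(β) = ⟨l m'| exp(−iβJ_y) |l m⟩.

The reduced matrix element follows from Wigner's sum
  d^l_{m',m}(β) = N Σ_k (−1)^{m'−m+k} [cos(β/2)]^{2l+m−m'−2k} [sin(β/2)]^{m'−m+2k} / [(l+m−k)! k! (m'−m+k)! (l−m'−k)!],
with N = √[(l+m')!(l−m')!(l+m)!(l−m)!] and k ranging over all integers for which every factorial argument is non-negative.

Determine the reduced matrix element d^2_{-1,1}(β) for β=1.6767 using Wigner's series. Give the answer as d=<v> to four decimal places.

d=0.4360

d^2_{-1,1}(β=1.6767) via Wigner's sum:
With c≡cos(β/2)=0.668691 and s≡sin(β/2)=0.743541, N=[1·6·6·1]^{1/2}=6.000000
k∈{2,3} keeps every argument non-negative
  k=2: (−1)^0·6.0000/(2)·0.6687^2·0.7435^2 = +0.741620
  k=3: (−1)^1·6.0000/(6)·0.6687^0·0.7435^4 = -0.305646
d^2_{-1,1}(1.6767) = +0.741620 -0.305646 = +0.435973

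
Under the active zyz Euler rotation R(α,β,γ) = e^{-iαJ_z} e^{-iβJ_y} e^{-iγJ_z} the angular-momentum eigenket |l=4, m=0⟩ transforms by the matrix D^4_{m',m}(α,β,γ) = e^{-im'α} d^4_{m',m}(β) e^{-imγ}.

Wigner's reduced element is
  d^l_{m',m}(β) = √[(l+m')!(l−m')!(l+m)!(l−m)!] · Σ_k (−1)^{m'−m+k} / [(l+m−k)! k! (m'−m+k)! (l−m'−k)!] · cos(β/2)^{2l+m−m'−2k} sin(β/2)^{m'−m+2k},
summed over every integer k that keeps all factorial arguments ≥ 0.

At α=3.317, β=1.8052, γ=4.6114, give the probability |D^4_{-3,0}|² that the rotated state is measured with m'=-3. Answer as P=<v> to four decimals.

P=0.0999

D^4_{-3,0}(3.317,1.8052,4.6114) = e^{-i·-3·3.317}·d^4_{-3,0}(1.8052)·e^{-i·0·4.6114}. Compute d first:
Half-angle: c=0.619571, s=0.784940. N=√(1·5040·24·24)=1703.830978
k: max(0,(0)−(-3))=3 … min(4+(0),4−(-3))=4
  k=3: (−1)^0·1703.8310/(144)·0.6196^5·0.7849^3 = +0.522433
  k=4: (−1)^1·1703.8310/(144)·0.6196^3·0.7849^5 = -0.838535
d^4_{-3,0}(1.8052) = +0.522433 -0.838535 = -0.316102
|D^4_{-3,0}|² = |d^4_{-3,0}(β)|² = (-0.316102)² = 0.099921 (the z-rotation phases have unit modulus)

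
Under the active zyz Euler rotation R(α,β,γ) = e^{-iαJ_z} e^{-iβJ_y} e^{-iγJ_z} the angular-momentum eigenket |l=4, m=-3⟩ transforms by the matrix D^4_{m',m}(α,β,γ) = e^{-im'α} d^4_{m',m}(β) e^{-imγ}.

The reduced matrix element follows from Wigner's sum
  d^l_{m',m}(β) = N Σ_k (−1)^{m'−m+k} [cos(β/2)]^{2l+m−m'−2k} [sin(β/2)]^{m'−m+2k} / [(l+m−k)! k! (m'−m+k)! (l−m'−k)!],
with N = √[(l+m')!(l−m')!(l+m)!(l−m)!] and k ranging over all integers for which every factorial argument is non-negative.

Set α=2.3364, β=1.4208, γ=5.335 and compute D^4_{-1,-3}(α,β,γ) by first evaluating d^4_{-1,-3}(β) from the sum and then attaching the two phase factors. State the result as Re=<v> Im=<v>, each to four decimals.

Split into d^4_{-1,-3}(β=1.4208) × two z-phases.
Half-angle: c=0.758101, s=0.652137. N=√(6·120·1·5040)=1904.940944
Admissible k: 0..1 (factorial args all ≥0)
  k=0: (−1)^2·1904.9409/(240)·0.7581^6·0.6521^2 = +0.640783
  k=1: (−1)^3·1904.9409/(144)·0.7581^4·0.6521^4 = -0.790284
d^4_{-1,-3}(1.4208) = +0.640783 -0.790284 = -0.149501
D = (-0.692972+0.720964i)·(-0.149501)·(-0.956208-0.292688i) = -0.130611+0.072742i

Re=-0.1306 Im=0.0727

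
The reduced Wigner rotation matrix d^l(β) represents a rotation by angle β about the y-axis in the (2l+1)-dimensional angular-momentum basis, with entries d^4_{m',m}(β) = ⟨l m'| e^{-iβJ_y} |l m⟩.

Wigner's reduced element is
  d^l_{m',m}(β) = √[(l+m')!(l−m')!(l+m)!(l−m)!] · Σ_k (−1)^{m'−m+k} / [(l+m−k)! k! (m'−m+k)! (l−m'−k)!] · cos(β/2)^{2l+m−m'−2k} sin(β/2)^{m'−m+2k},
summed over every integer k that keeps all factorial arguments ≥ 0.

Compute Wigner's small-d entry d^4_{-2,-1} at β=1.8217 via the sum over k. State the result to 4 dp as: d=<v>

d=0.2061

d^4_{-2,-1}(β=1.8217) via Wigner's sum:
c=cos(1.8217/2)=0.613074, s=sin(1.8217/2)=0.790025; N=√[2·720·6·120]=1018.233765
The bounds max(0,m−m')=1 and min(l+m,l−m')=3 give 3 terms
  k=1: (−1)^0·1018.2338/(240)·0.6131^7·0.7900^1 = +0.109111
  k=2: (−1)^1·1018.2338/(48)·0.6131^5·0.7900^3 = -0.905931
  k=3: (−1)^2·1018.2338/(72)·0.6131^3·0.7900^5 = +1.002904
d^4_{-2,-1}(1.8217) = +0.109111 -0.905931 +1.002904 = +0.206084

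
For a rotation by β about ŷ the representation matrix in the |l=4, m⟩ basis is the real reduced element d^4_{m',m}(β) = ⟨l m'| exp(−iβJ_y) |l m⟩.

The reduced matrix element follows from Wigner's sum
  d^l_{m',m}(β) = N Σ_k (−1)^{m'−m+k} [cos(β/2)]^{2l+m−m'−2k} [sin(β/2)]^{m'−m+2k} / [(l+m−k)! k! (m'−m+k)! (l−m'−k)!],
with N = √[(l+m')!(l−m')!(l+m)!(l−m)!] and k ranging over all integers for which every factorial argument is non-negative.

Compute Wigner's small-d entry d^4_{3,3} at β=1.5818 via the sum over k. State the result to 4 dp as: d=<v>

d=-0.3681

d^4_{3,3}(β=1.5818) via Wigner's sum:
With c≡cos(β/2)=0.703206 and s≡sin(β/2)=0.710986, N=[5040·1·5040·1]^{1/2}=5040.000000
k∈{0,1} keeps every argument non-negative
  k=0: (−1)^0·5040.0000/(5040)·0.7032^8·0.7110^0 = +0.059794
  k=1: (−1)^1·5040.0000/(720)·0.7032^6·0.7110^2 = -0.427873
d^4_{3,3}(1.5818) = +0.059794 -0.427873 = -0.368079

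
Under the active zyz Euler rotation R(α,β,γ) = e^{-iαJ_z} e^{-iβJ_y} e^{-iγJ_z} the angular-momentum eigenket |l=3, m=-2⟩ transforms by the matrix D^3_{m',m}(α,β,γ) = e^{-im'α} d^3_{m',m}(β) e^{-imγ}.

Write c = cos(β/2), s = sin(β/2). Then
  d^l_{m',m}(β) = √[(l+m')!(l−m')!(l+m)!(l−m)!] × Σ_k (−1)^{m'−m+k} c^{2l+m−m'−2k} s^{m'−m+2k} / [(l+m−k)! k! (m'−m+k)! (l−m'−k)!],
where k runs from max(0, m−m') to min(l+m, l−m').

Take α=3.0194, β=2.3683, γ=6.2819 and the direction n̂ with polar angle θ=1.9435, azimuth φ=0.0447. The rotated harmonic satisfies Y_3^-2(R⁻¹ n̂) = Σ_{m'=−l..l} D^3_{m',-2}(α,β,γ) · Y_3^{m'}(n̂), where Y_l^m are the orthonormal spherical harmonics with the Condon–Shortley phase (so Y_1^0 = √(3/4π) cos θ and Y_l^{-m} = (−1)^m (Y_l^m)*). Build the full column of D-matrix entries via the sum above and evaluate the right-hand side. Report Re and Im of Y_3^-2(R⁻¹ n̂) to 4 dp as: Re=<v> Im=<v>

Need the full column D^3_{m',-2} for m'=−3..3 at α=3.0194, β=2.3683, γ=6.2819.
cos(β/2)=0.377084, sin(β/2)=0.926179
d^3_{-3,-2}: single k=1 term ⇒ +0.017297;  D = -0.016132+0.006241i
d^3_{-2,-2}: k∈[0..1] ⇒ +0.002875 -0.086719 = -0.083844;  D = -0.081300+0.020496i
d^3_{-1,-2}: k∈[0..1] ⇒ -0.022330 +0.269420 = +0.247090;  D = -0.245170+0.030748i
d^3_{0,-2}: k∈[0..1] ⇒ +0.094996 -0.573083 = -0.478087;  D = -0.478085+0.001229i
d^3_{1,-2}: k∈[0..1] ⇒ -0.269420 +0.812668 = +0.543247;  D = -0.539365-0.064829i
d^3_{2,-2}: k∈[0..1] ⇒ +0.523151 -0.631203 = -0.108053;  D = -0.104909-0.025875i
d^3_{3,-2}: single k=0 term ⇒ -0.629490;  D = +0.588244+0.224112i
Y_3^{m'}(θ=1.9435,φ=0.0447) and Σ D·Y over m':
  (-0.0161+0.0062i)·(+0.3340-0.0451i)  (-0.0813+0.0205i)·(-0.3215+0.0288i)  (-0.2452+0.0307i)·(-0.1013+0.0045i)  (-0.4781+0.0012i)·(+0.3176+0.0000i)  (-0.5394-0.0648i)·(+0.1013+0.0045i)  (-0.1049-0.0259i)·(-0.3215-0.0288i)  (+0.5882+0.2241i)·(-0.3340-0.0451i)
Y_3^-2(R⁻¹ n̂) = -0.314454-0.108999i

Re=-0.3145 Im=-0.1090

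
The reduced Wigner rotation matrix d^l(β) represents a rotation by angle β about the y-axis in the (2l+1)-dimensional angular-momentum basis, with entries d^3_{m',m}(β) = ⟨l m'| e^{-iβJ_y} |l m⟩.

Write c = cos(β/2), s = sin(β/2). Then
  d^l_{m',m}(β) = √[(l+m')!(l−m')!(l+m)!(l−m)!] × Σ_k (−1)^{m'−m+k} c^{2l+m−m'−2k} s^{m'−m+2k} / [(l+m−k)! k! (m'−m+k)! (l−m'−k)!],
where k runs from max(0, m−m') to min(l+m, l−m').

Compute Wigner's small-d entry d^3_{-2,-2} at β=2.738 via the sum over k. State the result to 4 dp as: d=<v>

d^3_{-2,-2}(β=2.738) via Wigner's sum:
Half-angle: c=0.200430, s=0.979708. N=√(1·120·1·120)=120.000000
k: max(0,(-2)−(-2))=0 … min(3+(-2),3−(-2))=1
  k=0: (−1)^0·120.0000/(120)·0.2004^6·0.9797^0 = +0.000065
  k=1: (−1)^1·120.0000/(24)·0.2004^4·0.9797^2 = -0.007745
d^3_{-2,-2}(2.738) = +0.000065 -0.007745 = -0.007680

d=-0.0077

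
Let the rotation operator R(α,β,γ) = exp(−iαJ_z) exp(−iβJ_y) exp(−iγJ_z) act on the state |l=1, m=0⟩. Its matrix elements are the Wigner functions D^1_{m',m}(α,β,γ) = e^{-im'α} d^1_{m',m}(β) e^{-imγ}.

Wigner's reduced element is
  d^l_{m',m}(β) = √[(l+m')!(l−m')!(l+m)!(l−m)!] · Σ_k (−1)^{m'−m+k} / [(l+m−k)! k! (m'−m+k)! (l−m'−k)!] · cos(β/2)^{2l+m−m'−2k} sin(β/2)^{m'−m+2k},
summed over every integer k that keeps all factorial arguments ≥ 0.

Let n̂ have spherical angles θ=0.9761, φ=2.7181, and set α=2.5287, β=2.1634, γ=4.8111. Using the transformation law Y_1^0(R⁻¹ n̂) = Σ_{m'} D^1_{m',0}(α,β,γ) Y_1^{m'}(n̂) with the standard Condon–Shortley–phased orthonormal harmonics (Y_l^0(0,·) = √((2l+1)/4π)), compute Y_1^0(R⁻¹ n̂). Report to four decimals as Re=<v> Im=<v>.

Need the full column D^1_{m',0} for m'=−1..1 at α=2.5287, β=2.1634, γ=4.8111.
cos(β/2)=0.469828, sin(β/2)=0.882758
d^1_{-1,0}: single k=1 term ⇒ +0.586537;  D = -0.479780+0.337397i
d^1_{0,0}: k∈[0..1] ⇒ +0.220739 -0.779261 = -0.558523;  D = -0.558523+0.000000i
d^1_{1,0}: single k=0 term ⇒ -0.586537;  D = +0.479780+0.337397i
Y_1^{m'}(θ=0.9761,φ=2.7181) and Σ D·Y over m':
  (-0.4798+0.3374i)·(-0.2609-0.1176i)  (-0.5585+0.0000i)·(+0.2737+0.0000i)  (+0.4798+0.3374i)·(+0.2609-0.1176i)
Y_1^0(R⁻¹ n̂) = +0.176815+0.000000i

Re=0.1768 Im=0.0000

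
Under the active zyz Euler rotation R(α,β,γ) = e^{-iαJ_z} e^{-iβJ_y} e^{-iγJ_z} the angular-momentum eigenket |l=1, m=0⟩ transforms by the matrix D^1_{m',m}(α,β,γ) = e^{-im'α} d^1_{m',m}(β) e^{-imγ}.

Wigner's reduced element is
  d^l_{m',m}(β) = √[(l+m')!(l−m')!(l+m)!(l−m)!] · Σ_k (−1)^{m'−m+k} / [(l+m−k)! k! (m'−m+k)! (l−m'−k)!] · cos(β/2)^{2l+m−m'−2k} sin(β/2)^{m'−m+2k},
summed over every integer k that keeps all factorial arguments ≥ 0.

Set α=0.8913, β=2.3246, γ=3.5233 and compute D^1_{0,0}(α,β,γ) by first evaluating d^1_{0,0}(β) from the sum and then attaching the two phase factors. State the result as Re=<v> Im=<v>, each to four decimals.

Re=-0.6844 Im=0.0000

Split into d^1_{0,0}(β=2.3246) × two z-phases.
c=cos(2.3246/2)=0.397230, s=sin(2.3246/2)=0.917719; N=√[1·1·1·1]=1.000000
k∈{0,1} keeps every argument non-negative
  k=0: (−1)^0·1.0000/(1)·0.3972^2·0.9177^0 = +0.157792
  k=1: (−1)^1·1.0000/(1)·0.3972^0·0.9177^2 = -0.842208
d^1_{0,0}(2.3246) = +0.157792 -0.842208 = -0.684417
Attach z-rotation phases: D = e^{-i(0)(0.8913)}·(-0.684417)·e^{-i(0)(3.5233)} = -0.684417+0.000000i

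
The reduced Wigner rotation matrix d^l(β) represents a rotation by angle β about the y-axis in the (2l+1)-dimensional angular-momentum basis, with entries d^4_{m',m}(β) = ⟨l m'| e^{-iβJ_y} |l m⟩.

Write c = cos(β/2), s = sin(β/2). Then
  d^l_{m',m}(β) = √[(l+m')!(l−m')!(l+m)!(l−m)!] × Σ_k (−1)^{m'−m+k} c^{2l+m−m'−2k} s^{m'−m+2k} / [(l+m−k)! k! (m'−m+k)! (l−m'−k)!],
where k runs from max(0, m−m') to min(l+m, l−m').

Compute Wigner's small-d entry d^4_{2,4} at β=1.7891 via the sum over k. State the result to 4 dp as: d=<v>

d=0.1935

d^4_{2,4}(β=1.7891) via Wigner's sum:
c=cos(1.7891/2)=0.625870, s=sin(1.7891/2)=0.779928; N=√[720·2·40320·1]=7619.763776
The bounds max(0,m−m')=2 and min(l+m,l−m')=2 give 1 term
  k=2: (−1)^0·7619.7638/(1440)·0.6259^6·0.7799^2 = +0.193460
d^4_{2,4}(1.7891) = +0.193460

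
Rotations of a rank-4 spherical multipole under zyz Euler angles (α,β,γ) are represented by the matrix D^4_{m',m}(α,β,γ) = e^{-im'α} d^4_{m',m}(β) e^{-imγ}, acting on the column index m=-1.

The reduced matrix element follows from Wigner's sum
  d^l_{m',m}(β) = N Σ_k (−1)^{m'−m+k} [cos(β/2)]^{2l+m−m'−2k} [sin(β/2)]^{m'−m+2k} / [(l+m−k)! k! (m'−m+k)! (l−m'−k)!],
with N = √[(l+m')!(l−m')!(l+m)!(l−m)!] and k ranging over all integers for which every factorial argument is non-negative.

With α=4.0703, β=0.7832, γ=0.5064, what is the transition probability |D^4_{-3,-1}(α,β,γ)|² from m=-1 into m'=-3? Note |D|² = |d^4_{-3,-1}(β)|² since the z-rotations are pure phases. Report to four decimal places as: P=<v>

Split into d^4_{-3,-1}(β=0.7832) × two z-phases.
Half-angle: c=0.924300, s=0.381668. N=√(1·5040·6·120)=1904.940944
k: max(0,(-1)−(-3))=2 … min(4+(-1),4−(-3))=3
  k=2: (−1)^0·1904.9409/(240)·0.9243^6·0.3817^2 = +0.720971
  k=3: (−1)^1·1904.9409/(144)·0.9243^4·0.3817^4 = -0.204886
d^4_{-3,-1}(0.7832) = +0.720971 -0.204886 = +0.516085
|D^4_{-3,-1}|² = |d^4_{-3,-1}(β)|² = (+0.516085)² = 0.266344 (the z-rotation phases have unit modulus)

P=0.2663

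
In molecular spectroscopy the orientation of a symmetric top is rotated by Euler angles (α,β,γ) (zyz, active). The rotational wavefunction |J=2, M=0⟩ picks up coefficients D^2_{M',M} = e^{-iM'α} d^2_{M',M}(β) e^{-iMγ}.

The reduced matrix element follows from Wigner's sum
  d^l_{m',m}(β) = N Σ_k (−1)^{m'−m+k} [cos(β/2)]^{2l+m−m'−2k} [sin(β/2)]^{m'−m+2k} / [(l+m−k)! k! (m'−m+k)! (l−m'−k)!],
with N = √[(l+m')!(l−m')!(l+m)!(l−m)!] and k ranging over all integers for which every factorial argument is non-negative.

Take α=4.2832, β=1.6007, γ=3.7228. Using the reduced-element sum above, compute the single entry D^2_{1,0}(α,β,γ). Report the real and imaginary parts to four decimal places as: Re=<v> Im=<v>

Split into d^2_{1,0}(β=1.6007) × two z-phases.
c=cos(1.6007/2)=0.696456, s=sin(1.6007/2)=0.717600; N=√[6·1·2·2]=4.898979
Admissible k: 0..1 (factorial args all ≥0)
  k=0: (−1)^1·4.8990/(2)·0.6965^3·0.7176^1 = -0.593797
  k=1: (−1)^2·4.8990/(2)·0.6965^1·0.7176^3 = +0.630400
d^2_{1,0}(1.6007) = -0.593797 +0.630400 = +0.036603
Phases: e^{-i·(1)·4.2832}=-0.416133+0.909304i, e^{-i·(0)·3.7228}=+1.000000+0.000000i ⇒ D=-0.015232+0.033283i

Re=-0.0152 Im=0.0333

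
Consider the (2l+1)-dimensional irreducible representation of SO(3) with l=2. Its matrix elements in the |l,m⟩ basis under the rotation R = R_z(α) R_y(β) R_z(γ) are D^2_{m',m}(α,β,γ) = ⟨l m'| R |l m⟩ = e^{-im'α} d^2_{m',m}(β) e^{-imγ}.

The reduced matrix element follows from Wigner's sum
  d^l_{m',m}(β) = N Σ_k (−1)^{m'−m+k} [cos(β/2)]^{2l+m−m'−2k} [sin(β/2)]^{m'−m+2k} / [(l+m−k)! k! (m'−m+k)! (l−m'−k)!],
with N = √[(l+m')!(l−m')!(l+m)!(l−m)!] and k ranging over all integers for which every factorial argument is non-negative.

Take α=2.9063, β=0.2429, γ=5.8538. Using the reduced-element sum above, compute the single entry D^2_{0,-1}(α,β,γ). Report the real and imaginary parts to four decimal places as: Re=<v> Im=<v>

First d^2_{0,-1}(β=0.2429), then the phase factors e^{-i(0)α} and e^{-i(-1)γ}:
c=cos(0.2429/2)=0.992634, s=sin(0.2429/2)=0.121152; N=√[2·2·1·6]=4.898979
k: max(0,(-1)−(0))=0 … min(2+(-1),2−(0))=1
  k=0: (−1)^1·4.8990/(2)·0.9926^3·0.1212^1 = -0.290250
  k=1: (−1)^2·4.8990/(2)·0.9926^1·0.1212^3 = +0.004324
d^2_{0,-1}(0.2429) = -0.290250 +0.004324 = -0.285926
Phases: e^{-i·(0)·2.9063}=+1.000000+0.000000i, e^{-i·(-1)·5.8538}=+0.909222-0.416312i ⇒ D=-0.259971+0.119035i

Re=-0.2600 Im=0.1190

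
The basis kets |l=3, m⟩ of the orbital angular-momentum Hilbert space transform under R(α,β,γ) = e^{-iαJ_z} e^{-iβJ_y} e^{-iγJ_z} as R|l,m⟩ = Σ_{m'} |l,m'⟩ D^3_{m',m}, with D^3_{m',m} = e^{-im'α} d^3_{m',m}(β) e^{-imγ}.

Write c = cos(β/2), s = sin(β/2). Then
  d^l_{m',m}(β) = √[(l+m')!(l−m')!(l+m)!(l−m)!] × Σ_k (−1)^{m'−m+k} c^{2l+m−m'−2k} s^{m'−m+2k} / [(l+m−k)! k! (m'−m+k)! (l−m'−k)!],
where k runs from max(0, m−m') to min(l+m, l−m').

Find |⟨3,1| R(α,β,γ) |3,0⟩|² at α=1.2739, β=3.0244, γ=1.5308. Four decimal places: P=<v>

First d^3_{1,0}(β=3.0244), then the phase factors e^{-i(1)α} and e^{-i(0)γ}:
Half-angle: c=0.058563, s=0.998284. N=√(24·2·6·6)=41.569219
Admissible k: 0..2 (factorial args all ≥0)
  k=0: (−1)^1·41.5692/(12)·0.0586^5·0.9983^1 = -0.000002
  k=1: (−1)^2·41.5692/(4)·0.0586^3·0.9983^3 = +0.002077
  k=2: (−1)^3·41.5692/(12)·0.0586^1·0.9983^5 = -0.201133
d^3_{1,0}(3.0244) = -0.000002 +0.002077 -0.201133 = -0.199058
|D^3_{1,0}|² = |d^3_{1,0}(β)|² = (-0.199058)² = 0.039624 (the z-rotation phases have unit modulus)

P=0.0396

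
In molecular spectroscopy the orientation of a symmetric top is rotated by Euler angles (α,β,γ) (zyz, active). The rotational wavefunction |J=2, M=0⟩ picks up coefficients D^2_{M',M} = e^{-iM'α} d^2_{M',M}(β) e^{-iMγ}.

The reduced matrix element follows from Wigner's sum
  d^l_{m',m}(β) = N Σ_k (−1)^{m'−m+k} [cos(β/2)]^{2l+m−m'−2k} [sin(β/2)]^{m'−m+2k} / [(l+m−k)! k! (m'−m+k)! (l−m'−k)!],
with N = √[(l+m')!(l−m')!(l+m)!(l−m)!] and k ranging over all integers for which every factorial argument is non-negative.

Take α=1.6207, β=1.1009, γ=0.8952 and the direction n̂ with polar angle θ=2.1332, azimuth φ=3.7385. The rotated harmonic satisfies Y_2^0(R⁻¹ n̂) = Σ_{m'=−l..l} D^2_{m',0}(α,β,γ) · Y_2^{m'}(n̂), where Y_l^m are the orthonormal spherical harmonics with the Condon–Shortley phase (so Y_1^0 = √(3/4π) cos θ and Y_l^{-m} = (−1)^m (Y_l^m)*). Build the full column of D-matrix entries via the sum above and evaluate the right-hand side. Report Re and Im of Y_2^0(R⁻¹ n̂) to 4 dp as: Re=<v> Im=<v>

Need the full column D^2_{m',0} for m'=−2..2 at α=1.6207, β=1.1009, γ=0.8952.
cos(β/2)=0.852289, sin(β/2)=0.523071
d^2_{-2,0}: single k=2 term ⇒ +0.486822;  D = -0.484400-0.048508i
d^2_{-1,0}: k∈[1..2] ⇒ +0.793226 -0.298775 = +0.494451;  D = -0.024665+0.493836i
d^2_{0,0}: k∈[0..2] ⇒ +0.527652 -0.794978 +0.074859 = -0.192467;  D = -0.192467+0.000000i
d^2_{1,0}: k∈[0..1] ⇒ -0.793226 +0.298775 = -0.494451;  D = +0.024665+0.493836i
d^2_{2,0}: single k=0 term ⇒ +0.486822;  D = -0.484400+0.048508i
Y_2^{m'}(θ=2.1332,φ=3.7385) and Σ D·Y over m':
  (-0.4844-0.0485i)·(+0.1018-0.2570i)  (-0.0247+0.4938i)·(+0.2882-0.1959i)  (-0.1925+0.0000i)·(-0.0464+0.0000i)  (+0.0247+0.4938i)·(-0.2882-0.1959i)  (-0.4844+0.0485i)·(+0.1018+0.2570i)
Y_2^0(R⁻¹ n̂) = +0.064648+0.000000i

Re=0.0646 Im=0.0000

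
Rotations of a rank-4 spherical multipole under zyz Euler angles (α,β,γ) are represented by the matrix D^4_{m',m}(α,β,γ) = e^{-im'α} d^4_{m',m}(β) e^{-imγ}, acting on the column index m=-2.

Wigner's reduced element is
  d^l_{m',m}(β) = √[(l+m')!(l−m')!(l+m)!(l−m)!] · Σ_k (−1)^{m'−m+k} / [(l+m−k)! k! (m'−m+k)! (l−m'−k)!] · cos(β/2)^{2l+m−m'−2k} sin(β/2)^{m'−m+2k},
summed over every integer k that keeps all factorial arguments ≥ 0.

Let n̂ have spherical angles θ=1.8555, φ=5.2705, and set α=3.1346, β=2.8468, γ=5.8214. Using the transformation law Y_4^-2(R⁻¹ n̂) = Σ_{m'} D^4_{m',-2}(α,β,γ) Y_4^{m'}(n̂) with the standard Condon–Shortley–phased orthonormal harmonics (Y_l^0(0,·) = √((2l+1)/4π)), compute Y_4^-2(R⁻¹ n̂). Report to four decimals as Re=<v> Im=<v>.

Need the full column D^4_{m',-2} for m'=−4..4 at α=3.1346, β=2.8468, γ=5.8214.
cos(β/2)=0.146863, sin(β/2)=0.989157
d^4_{-4,-2}: single k=2 term ⇒ +0.000052;  D = +0.000030-0.000042i
d^4_{-3,-2}: k∈[1..2] ⇒ +0.000005 -0.000742 = -0.000737;  D = +0.000432-0.000597i
d^4_{-2,-2}: k∈[0..2] ⇒ +0.000000 -0.000118 +0.006680 = +0.006563;  D = +0.003884-0.005290i
d^4_{-1,-2}: k∈[0..2] ⇒ -0.000006 +0.001403 -0.042421 = -0.041024;  D = +0.024507-0.032900i
d^4_{0,-2}: k∈[0..2] ⇒ +0.000093 -0.011267 +0.191663 = +0.180489;  D = +0.108831-0.143987i
d^4_{1,-2}: k∈[0..2] ⇒ -0.000935 +0.063631 -0.577305 = -0.514609;  D = +0.313160-0.408354i
d^4_{2,-2}: k∈[0..2] ⇒ +0.006680 -0.242437 +0.916476 = +0.680720;  D = +0.418012-0.537258i
d^4_{3,-2}: k∈[0..1] ⇒ -0.033671 +0.509135 = +0.475465;  D = -0.294587+0.373209i
d^4_{4,-2}: single k=0 term ⇒ +0.106904;  D = +0.066821-0.083448i
Y_4^{m'}(θ=1.8555,φ=5.2705) and Σ D·Y over m':
  (+0.0000-0.0000i)·(-0.2307-0.2962i)  (+0.0004-0.0006i)·(+0.3091-0.0321i)  (+0.0039-0.0053i)·(+0.0606-0.1240i)  (+0.0245-0.0329i)·(+0.1653+0.2648i)  (+0.1088-0.1440i)·(+0.0900+0.0000i)  (+0.3132-0.4084i)·(-0.1653+0.2648i)  (+0.4180-0.5373i)·(+0.0606+0.1240i)  (-0.2946+0.3732i)·(-0.3091-0.0321i)  (+0.0668-0.0834i)·(-0.2307+0.2962i)
Y_4^-2(R⁻¹ n̂) = +0.282876+0.089925i

Re=0.2829 Im=0.0899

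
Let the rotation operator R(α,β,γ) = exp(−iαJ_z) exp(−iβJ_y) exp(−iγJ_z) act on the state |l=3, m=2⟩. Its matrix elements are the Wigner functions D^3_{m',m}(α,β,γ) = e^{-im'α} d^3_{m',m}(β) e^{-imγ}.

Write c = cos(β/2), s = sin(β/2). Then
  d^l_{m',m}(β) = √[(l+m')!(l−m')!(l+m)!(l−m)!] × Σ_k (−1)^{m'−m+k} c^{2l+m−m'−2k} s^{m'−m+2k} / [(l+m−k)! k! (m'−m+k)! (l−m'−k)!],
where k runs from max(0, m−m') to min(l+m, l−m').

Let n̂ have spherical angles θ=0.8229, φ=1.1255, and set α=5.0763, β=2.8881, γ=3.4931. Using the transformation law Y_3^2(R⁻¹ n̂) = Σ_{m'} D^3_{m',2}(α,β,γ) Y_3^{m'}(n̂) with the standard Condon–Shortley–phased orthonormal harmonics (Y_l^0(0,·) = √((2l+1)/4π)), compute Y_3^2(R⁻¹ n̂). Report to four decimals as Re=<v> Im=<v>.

Need the full column D^3_{m',2} for m'=−3..3 at α=5.0763, β=2.8881, γ=3.4931.
cos(β/2)=0.126407, sin(β/2)=0.991978
d^3_{-3,2}: single k=5 term ⇒ +0.297412;  D = -0.112720+0.275224i
d^3_{-2,2}: k∈[4..5] ⇒ +0.077361 -0.952826 = -0.875464;  D = +0.875195+0.021716i
d^3_{-1,2}: k∈[3..4] ⇒ +0.012470 -0.383957 = -0.371488;  D = +0.123572+0.350333i
d^3_{0,2}: k∈[2..3] ⇒ +0.001376 -0.084745 = -0.083369;  D = -0.063602+0.053900i
d^3_{1,2}: k∈[1..2] ⇒ +0.000101 -0.012470 = -0.012368;  D = -0.010831-0.005972i
d^3_{2,2}: k∈[0..1] ⇒ +0.000004 -0.001256 = -0.001252;  D = +0.000175-0.001240i
d^3_{3,2}: single k=0 term ⇒ -0.000078;  D = +0.000076-0.000017i
Y_3^{m'}(θ=0.8229,φ=1.1255) and Σ D·Y over m':
  (-0.1127+0.2752i)·(-0.1599+0.0383i)  (+0.8752+0.0217i)·(-0.2350-0.2904i)  (+0.1236+0.3503i)·(+0.1340-0.2807i)  (-0.0636+0.0539i)·(-0.1744+0.0000i)  (-0.0108-0.0060i)·(-0.1340-0.2807i)  (+0.0002-0.0012i)·(-0.2350+0.2904i)  (+0.0001-0.0000i)·(+0.1599+0.0383i)
Y_3^2(R⁻¹ n̂) = -0.065746-0.300573i

Re=-0.0657 Im=-0.3006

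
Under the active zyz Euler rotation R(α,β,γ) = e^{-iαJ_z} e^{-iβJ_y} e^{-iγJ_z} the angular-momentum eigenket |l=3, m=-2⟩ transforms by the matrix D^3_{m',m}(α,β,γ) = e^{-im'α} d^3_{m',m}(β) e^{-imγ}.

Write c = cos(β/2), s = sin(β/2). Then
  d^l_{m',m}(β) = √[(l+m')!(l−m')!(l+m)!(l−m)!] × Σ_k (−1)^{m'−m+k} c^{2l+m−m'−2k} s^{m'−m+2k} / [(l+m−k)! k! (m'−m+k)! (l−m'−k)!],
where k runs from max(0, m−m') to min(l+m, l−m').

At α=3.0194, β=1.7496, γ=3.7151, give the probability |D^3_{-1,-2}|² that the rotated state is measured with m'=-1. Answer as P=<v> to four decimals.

D^3_{-1,-2}(3.0194,1.7496,3.7151) = e^{-i·-1·3.0194}·d^3_{-1,-2}(1.7496)·e^{-i·-2·3.7151}. Compute d first:
Half-angle: c=0.641150, s=0.767415. N=√(2·24·1·120)=75.894664
The bounds max(0,m−m')=0 and min(l+m,l−m')=1 give 2 terms
  k=0: (−1)^1·75.8947/(24)·0.6412^5·0.7674^1 = -0.262924
  k=1: (−1)^2·75.8947/(12)·0.6412^3·0.7674^3 = +0.753357
d^3_{-1,-2}(1.7496) = -0.262924 +0.753357 = +0.490434
|D^3_{-1,-2}|² = |d^3_{-1,-2}(β)|² = (+0.490434)² = 0.240525 (the z-rotation phases have unit modulus)

P=0.2405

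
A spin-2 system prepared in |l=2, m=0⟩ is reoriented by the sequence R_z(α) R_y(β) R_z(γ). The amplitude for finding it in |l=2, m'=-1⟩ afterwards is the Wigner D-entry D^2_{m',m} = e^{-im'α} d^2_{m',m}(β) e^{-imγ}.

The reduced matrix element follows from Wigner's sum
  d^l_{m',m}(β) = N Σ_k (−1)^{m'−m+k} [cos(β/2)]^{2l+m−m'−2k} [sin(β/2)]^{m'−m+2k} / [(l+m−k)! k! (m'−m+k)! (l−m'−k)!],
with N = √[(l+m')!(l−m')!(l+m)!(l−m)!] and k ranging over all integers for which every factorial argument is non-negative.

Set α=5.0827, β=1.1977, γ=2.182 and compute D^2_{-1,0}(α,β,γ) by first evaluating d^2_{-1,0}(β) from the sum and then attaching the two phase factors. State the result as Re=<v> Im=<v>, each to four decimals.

First d^2_{-1,0}(β=1.1977), then the phase factors e^{-i(-1)α} and e^{-i(0)γ}:
c=cos(1.1977/2)=0.825984, s=sin(1.1977/2)=0.563693; N=√[1·6·2·2]=4.898979
The bounds max(0,m−m')=1 and min(l+m,l−m')=2 give 2 terms
  k=1: (−1)^0·4.8990/(2)·0.8260^3·0.5637^1 = +0.778097
  k=2: (−1)^1·4.8990/(2)·0.8260^1·0.5637^3 = -0.362389
d^2_{-1,0}(1.1977) = +0.778097 -0.362389 = +0.415708
Phases: e^{-i·(-1)·5.0827}=+0.361905-0.932215i, e^{-i·(0)·2.182}=+1.000000+0.000000i ⇒ D=+0.150447-0.387529i

Re=0.1504 Im=-0.3875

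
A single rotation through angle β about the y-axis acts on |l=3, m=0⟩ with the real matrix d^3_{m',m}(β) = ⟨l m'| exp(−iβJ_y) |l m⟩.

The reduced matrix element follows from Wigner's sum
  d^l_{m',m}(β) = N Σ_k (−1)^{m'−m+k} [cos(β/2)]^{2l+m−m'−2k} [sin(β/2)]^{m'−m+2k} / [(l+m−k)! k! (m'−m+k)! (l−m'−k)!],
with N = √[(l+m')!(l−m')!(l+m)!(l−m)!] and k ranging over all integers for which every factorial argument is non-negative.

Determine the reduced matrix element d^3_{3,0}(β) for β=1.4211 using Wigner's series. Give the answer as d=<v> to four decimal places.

d^3_{3,0}(β=1.4211) via Wigner's sum:
With c≡cos(β/2)=0.758003 and s≡sin(β/2)=0.652251, N=[720·1·6·6]^{1/2}=160.996894
The bounds max(0,m−m')=0 and min(l+m,l−m')=0 give 1 term
  k=0: (−1)^3·160.9969/(36)·0.7580^3·0.6523^3 = -0.540471
d^3_{3,0}(1.4211) = -0.540471

d=-0.5405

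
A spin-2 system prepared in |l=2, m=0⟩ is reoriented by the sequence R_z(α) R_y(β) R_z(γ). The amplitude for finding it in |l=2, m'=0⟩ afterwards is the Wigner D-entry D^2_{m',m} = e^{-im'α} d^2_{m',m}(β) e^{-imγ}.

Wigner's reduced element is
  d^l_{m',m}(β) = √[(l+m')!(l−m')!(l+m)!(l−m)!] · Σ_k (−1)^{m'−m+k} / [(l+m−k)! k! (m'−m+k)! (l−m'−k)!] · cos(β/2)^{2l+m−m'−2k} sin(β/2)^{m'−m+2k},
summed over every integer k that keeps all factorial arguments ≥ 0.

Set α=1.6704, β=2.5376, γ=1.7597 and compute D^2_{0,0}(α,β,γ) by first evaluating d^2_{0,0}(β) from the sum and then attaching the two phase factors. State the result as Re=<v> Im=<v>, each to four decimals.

D^2_{0,0}(1.6704,2.5376,1.7597) = e^{-i·0·1.6704}·d^2_{0,0}(2.5376)·e^{-i·0·1.7597}. Compute d first:
Half-angle: c=0.297427, s=0.954745. N=√(2·2·2·2)=4.000000
Admissible k: 0..2 (factorial args all ≥0)
  k=0: (−1)^0·4.0000/(4)·0.2974^4·0.9547^0 = +0.007826
  k=1: (−1)^1·4.0000/(1)·0.2974^2·0.9547^2 = -0.322548
  k=2: (−1)^2·4.0000/(4)·0.2974^0·0.9547^4 = +0.830900
d^2_{0,0}(2.5376) = +0.007826 -0.322548 +0.830900 = +0.516178
Phases: e^{-i·(0)·1.6704}=+1.000000+0.000000i, e^{-i·(0)·1.7597}=+1.000000+0.000000i ⇒ D=+0.516178+0.000000i

Re=0.5162 Im=0.0000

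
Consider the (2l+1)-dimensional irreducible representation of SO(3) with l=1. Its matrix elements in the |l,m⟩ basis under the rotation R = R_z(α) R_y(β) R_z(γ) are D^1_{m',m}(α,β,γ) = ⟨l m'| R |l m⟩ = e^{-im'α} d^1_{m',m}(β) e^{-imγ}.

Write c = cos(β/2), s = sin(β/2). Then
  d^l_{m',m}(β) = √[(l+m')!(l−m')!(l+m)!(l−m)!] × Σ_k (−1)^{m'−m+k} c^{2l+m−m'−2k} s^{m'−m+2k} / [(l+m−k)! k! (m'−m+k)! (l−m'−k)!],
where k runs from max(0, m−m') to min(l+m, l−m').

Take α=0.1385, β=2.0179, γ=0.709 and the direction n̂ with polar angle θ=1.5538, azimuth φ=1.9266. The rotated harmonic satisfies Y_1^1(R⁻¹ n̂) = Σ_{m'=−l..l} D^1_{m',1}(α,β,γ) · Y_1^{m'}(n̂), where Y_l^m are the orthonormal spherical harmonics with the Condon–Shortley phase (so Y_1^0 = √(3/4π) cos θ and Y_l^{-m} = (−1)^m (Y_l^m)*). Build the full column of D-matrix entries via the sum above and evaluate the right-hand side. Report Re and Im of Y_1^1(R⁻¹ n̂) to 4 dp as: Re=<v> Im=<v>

Need the full column D^1_{m',1} for m'=−1..1 at α=0.1385, β=2.0179, γ=0.709.
cos(β/2)=0.532750, sin(β/2)=0.846273
d^1_{-1,1}: single k=2 term ⇒ +0.716178;  D = +0.602758-0.386774i
d^1_{0,1}: single k=1 term ⇒ +0.637600;  D = +0.483947-0.415126i
d^1_{1,1}: single k=0 term ⇒ +0.283822;  D = +0.187850-0.212761i
Y_1^{m'}(θ=1.5538,φ=1.9266) and Σ D·Y over m':
  (+0.6028-0.3868i)·(-0.1203-0.3238i)  (+0.4839-0.4151i)·(+0.0083+0.0000i)  (+0.1879-0.2128i)·(+0.1203-0.3238i)
Y_1^1(R⁻¹ n̂) = -0.240043-0.238513i

Re=-0.2400 Im=-0.2385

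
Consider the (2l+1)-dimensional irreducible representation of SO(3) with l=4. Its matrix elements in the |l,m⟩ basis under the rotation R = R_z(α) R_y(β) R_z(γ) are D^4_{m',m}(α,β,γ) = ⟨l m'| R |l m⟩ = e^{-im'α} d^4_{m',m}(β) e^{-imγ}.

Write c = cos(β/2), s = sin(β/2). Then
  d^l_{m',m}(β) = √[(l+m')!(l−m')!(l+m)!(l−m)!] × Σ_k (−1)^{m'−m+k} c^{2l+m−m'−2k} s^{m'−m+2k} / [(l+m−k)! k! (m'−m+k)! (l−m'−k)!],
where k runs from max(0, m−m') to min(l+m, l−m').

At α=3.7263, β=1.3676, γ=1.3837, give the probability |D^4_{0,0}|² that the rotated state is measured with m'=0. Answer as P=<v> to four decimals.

P=0.0527

Split into d^4_{0,0}(β=1.3676) × two z-phases.
c=cos(1.3676/2)=0.775178, s=sin(1.3676/2)=0.631743; N=√[24·24·24·24]=576.000000
The bounds max(0,m−m')=0 and min(l+m,l−m')=4 give 5 terms
  k=0: (−1)^0·576.0000/(576)·0.7752^8·0.6317^0 = +0.130380
  k=1: (−1)^1·576.0000/(36)·0.7752^6·0.6317^2 = -1.385507
  k=2: (−1)^2·576.0000/(16)·0.7752^4·0.6317^4 = +2.070475
  k=3: (−1)^3·576.0000/(36)·0.7752^2·0.6317^6 = -0.611176
  k=4: (−1)^4·576.0000/(576)·0.7752^0·0.6317^8 = +0.025370
d^4_{0,0}(1.3676) = +0.130380 -1.385507 +2.070475 -0.611176 +0.025370 = +0.229542
|D^4_{0,0}|² = |d^4_{0,0}(β)|² = (+0.229542)² = 0.052690 (the z-rotation phases have unit modulus)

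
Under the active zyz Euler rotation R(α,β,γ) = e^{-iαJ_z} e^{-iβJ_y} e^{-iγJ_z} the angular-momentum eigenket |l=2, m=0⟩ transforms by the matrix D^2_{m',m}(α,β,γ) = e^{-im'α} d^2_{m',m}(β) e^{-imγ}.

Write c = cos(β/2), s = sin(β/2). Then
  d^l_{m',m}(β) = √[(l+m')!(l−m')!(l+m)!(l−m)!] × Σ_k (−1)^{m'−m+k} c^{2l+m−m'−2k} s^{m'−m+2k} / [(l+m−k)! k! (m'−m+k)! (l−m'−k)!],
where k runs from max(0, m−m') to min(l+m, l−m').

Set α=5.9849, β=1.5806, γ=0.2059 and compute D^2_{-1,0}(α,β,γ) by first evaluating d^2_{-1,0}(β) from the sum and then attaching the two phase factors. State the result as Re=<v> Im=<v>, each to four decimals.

Split into d^2_{-1,0}(β=1.5806) × two z-phases.
c=cos(1.5806/2)=0.703632, s=sin(1.5806/2)=0.710564; N=√[1·6·2·2]=4.898979
k∈{1,2} keeps every argument non-negative
  k=1: (−1)^0·4.8990/(2)·0.7036^3·0.7106^1 = +0.606340
  k=2: (−1)^1·4.8990/(2)·0.7036^1·0.7106^3 = -0.618346
d^2_{-1,0}(1.5806) = +0.606340 -0.618346 = -0.012006
D = (+0.955842-0.293882i)·(-0.012006)·(+1.000000+0.000000i) = -0.011476+0.003528i

Re=-0.0115 Im=0.0035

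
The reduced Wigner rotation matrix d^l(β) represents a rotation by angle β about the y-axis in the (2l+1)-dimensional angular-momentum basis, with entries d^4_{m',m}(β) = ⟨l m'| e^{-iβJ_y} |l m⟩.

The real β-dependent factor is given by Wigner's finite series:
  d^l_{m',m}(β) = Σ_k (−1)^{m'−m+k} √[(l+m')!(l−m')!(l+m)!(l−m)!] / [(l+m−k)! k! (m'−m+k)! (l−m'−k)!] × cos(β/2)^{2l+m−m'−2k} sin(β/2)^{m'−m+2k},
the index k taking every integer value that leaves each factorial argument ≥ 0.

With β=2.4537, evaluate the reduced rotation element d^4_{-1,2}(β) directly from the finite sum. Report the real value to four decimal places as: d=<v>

d^4_{-1,2}(β=2.4537) via Wigner's sum:
With c≡cos(β/2)=0.337205 and s≡sin(β/2)=0.941431, N=[6·120·720·2]^{1/2}=1018.233765
The bounds max(0,m−m')=3 and min(l+m,l−m')=5 give 3 terms
  k=3: (−1)^0·1018.2338/(72)·0.3372^5·0.9414^3 = +0.051446
  k=4: (−1)^1·1018.2338/(48)·0.3372^3·0.9414^5 = -0.601494
  k=5: (−1)^2·1018.2338/(240)·0.3372^1·0.9414^7 = +0.937671
d^4_{-1,2}(2.4537) = +0.051446 -0.601494 +0.937671 = +0.387623

d=0.3876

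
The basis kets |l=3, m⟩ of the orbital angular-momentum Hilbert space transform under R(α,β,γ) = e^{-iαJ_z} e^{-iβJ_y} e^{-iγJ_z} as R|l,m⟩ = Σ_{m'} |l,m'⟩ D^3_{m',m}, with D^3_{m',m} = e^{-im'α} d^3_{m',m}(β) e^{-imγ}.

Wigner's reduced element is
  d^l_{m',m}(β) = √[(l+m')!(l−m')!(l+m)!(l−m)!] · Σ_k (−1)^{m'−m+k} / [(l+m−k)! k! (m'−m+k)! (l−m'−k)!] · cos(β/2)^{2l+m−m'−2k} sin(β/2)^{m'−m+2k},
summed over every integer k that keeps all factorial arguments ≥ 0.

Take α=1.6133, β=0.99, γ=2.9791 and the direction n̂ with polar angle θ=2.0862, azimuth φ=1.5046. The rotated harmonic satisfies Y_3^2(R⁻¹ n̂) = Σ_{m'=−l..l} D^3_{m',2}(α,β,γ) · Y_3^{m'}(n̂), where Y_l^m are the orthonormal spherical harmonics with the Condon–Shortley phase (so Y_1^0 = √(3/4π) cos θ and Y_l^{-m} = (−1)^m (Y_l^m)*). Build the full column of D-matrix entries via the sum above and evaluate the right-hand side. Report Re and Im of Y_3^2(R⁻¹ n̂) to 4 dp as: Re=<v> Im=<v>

Re=0.3655 Im=0.0414

Need the full column D^3_{m',2} for m'=−3..3 at α=1.6133, β=0.99, γ=2.9791.
cos(β/2)=0.879969, sin(β/2)=0.475032
d^3_{-3,2}: single k=5 term ⇒ +0.052138;  D = +0.022795-0.046891i
d^3_{-2,2}: k∈[4..5] ⇒ +0.197149 -0.011490 = +0.185659;  D = -0.170272-0.074004i
d^3_{-1,2}: k∈[3..4] ⇒ +0.461955 -0.067310 = +0.394645;  D = -0.141785+0.368295i
d^3_{0,2}: k∈[2..3] ⇒ +0.741096 -0.215966 = +0.525130;  D = +0.497643+0.167671i
d^3_{1,2}: k∈[1..2] ⇒ +0.792608 -0.461955 = +0.330654;  D = +0.092166-0.317549i
d^3_{2,2}: k∈[0..1] ⇒ +0.464305 -0.676525 = -0.212220;  D = +0.206139+0.050441i
d^3_{3,2}: single k=0 term ⇒ -0.613952;  D = +0.120453-0.602020i
Y_3^{m'}(θ=2.0862,φ=1.5046) and Σ D·Y over m':
  (+0.0228-0.0469i)·(-0.0542+0.2694i)  (-0.1703-0.0740i)·(+0.3780+0.0503i)  (-0.1418+0.3683i)·(+0.0040-0.0602i)  (+0.4976+0.1677i)·(+0.3284+0.0000i)  (+0.0922-0.3175i)·(-0.0040-0.0602i)  (+0.2061+0.0504i)·(+0.3780-0.0503i)  (+0.1205-0.6020i)·(+0.0542+0.2694i)
Y_3^2(R⁻¹ n̂) = +0.365492+0.041428i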